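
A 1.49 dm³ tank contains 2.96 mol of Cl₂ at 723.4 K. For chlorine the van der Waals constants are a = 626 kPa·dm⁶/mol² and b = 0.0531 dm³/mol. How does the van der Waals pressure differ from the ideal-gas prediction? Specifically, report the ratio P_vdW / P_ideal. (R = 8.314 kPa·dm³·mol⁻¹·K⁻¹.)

Ideal: P_ideal = nRT/V = (2.96)(8.314)(723.4)/1.49 = 11948.0 kPa
vdW: P = nRT/(V − nb) − a n²/V² = 17802.5/1.33282 − 5484.76/2.22010 = 13357.0 − 2470.50 = 10886.5 kPa
Ratio = 10886.5/11948.0 = 0.9112

P_vdW / P_ideal ≈ 0.9112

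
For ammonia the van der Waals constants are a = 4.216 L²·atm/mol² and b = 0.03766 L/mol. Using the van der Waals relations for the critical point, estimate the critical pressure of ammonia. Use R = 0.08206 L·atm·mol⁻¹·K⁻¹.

For a van der Waals gas, P_c = a/(27b²).
P_c = 4.216/(27×(0.03766)²) = 4.216/0.038293 = 110.1 atm

P_c ≈ 110.1 atm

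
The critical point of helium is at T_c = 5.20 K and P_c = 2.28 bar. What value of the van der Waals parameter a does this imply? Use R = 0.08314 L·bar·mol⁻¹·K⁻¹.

From T_c = 8a/(27Rb) and P_c = a/(27b²): a = 27 R² T_c²/(64 P_c).
a = 27×(0.08314)²×(5.20)²/(64×2.28) = 5.0465/145.92 = 0.03458 L²·bar/mol²

a ≈ 0.03458 L²·bar/mol²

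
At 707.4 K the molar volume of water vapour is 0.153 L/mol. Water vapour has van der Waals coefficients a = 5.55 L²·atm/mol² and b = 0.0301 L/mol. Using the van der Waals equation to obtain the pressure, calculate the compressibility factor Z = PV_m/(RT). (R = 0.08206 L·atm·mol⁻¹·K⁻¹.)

P = RT/(V_m − b) − a/V_m² = (0.08206)(707.4)/(0.153 − 0.0301) − 5.55/(0.153)²
  = 58.049/0.12290 − 237.09 = 472.33 − 237.09 = 235.24 atm
Z = PV_m/(RT) = (235.24)(0.153)/((0.08206)(707.4)) = 35.992/58.049 = 0.6200

Z ≈ 0.6200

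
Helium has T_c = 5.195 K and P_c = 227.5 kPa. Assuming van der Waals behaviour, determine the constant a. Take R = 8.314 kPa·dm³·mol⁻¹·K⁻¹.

From T_c = 8a/(27Rb) and P_c = a/(27b²): a = 27 R² T_c²/(64 P_c).
a = 27×(8.314)²×(5.195)²/(64×227.5) = 50368/14560 = 3.459 kPa·dm⁶/mol²

a ≈ 3.459 kPa·dm⁶/mol²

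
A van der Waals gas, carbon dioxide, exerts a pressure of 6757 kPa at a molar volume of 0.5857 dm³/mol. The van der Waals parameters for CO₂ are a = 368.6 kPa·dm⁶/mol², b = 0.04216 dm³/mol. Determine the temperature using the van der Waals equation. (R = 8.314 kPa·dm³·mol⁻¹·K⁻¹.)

T ≈ 512.0 K

T = (P + a/V_m²)(V_m − b)/R
P + a/V_m² = 6757 + 368.6/(0.5857)² = 7831.5 kPa
V_m − b = 0.5857 − 0.04216 = 0.54354 dm³/mol
T = (7831.5)(0.54354)/8.314 = 512.0 K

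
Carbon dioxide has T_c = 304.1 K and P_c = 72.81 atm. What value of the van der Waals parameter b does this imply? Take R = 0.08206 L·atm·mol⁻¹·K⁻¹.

b ≈ 0.04284 L/mol

From T_c = 8a/(27Rb) and P_c = a/(27b²): b = R T_c/(8 P_c).
b = (0.08206)(304.1)/(8×72.81) = 24.954/582.48 = 0.04284 L/mol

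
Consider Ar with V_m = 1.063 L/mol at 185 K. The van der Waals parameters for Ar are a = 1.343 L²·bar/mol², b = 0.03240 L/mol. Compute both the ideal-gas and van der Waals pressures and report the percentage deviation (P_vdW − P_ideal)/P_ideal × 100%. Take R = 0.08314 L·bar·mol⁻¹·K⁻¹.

-5.07 %

Ideal: P_ideal = RT/V_m = (0.08314)(185)/1.063 = 14.4693 bar
vdW: P = RT/(V_m − b) − a/V_m² = 15.3809/1.03060 − 1.343/1.12997 = 14.9242 − 1.18853 = 13.7357 bar
% deviation = (13.7357 − 14.4693)/14.4693 × 100% = -5.07%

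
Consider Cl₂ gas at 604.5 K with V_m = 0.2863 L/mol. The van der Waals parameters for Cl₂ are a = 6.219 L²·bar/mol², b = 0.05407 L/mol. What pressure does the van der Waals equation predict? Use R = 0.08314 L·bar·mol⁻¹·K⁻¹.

P ≈ 140.5 bar

P = RT/(V_m − b) − a/V_m²
RT/(V_m − b) = (0.08314)(604.5)/(0.2863 − 0.05407) = 50.258/0.23223 = 216.41 bar
a/V_m² = 6.219/(0.2863)² = 75.871 bar
P = 216.41 − 75.871 = 140.5 bar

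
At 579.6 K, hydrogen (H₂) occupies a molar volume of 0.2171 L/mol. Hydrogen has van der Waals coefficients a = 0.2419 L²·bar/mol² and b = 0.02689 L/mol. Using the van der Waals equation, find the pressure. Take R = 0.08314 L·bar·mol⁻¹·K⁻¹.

P = RT/(V_m − b) − a/V_m²
RT/(V_m − b) = (0.08314)(579.6)/(0.2171 − 0.02689) = 48.188/0.19021 = 253.34 bar
a/V_m² = 0.2419/(0.2171)² = 5.1323 bar
P = 253.34 − 5.1323 = 248.2 bar

P ≈ 248.2 bar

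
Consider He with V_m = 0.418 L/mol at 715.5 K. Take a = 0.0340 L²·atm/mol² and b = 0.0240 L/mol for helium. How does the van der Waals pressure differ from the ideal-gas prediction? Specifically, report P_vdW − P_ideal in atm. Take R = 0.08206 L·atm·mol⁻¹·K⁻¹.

Ideal: P_ideal = RT/V_m = (0.08206)(715.5)/0.418 = 140.464 atm
vdW: P = RT/(V_m − b) − a/V_m² = 58.7139/0.394000 − 0.0340/0.174724 = 149.020 − 0.194593 = 148.825 atm
ΔP = 148.825 − 140.464 = 8.36 atm

ΔP ≈ 8.36 atm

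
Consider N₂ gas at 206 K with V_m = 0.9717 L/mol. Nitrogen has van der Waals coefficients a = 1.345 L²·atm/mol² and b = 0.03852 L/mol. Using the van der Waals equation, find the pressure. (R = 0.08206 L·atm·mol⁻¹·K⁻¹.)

P = RT/(V_m − b) − a/V_m²
RT/(V_m − b) = (0.08206)(206)/(0.9717 − 0.03852) = 16.904/0.93318 = 18.114 atm
a/V_m² = 1.345/(0.9717)² = 1.4245 atm
P = 18.114 − 1.4245 = 16.69 atm

P ≈ 16.69 atm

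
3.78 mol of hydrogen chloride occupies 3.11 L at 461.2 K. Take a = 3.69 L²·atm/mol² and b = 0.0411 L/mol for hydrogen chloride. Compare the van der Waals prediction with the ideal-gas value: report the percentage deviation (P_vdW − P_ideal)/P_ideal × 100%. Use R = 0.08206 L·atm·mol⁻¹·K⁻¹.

-6.59 %

Ideal: P_ideal = nRT/V = (3.78)(0.08206)(461.2)/3.11 = 45.9994 atm
vdW: P = nRT/(V − nb) − a n²/V² = 143.058/2.95464 − 52.7242/9.67210 = 48.4181 − 5.45116 = 42.9669 atm
% deviation = (42.9669 − 45.9994)/45.9994 × 100% = -6.59%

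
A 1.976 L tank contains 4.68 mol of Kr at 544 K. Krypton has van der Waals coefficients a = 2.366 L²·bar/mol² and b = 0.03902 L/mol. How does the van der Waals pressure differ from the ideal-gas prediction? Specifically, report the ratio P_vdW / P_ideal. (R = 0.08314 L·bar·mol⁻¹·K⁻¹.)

P_vdW / P_ideal ≈ 0.9779

Ideal: P_ideal = nRT/V = (4.68)(0.08314)(544)/1.976 = 107.119 bar
vdW: P = nRT/(V − nb) − a n²/V² = 211.668/1.79339 − 51.8211/3.90458 = 118.027 − 13.2719 = 104.755 bar
Ratio = 104.755/107.119 = 0.9779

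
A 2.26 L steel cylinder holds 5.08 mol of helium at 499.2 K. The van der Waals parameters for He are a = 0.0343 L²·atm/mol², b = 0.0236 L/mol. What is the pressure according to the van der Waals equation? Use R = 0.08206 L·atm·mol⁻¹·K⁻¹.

P = nRT/(V − nb) − a n²/V²
nRT/(V − nb) = (5.08)(0.08206)(499.2)/(2.26 − 5.08×0.0236) = 208.10/2.1401 = 97.238 atm
a n²/V² = (0.0343)(5.08)²/(2.26)² = 0.17330 atm
P = 97.238 − 0.17330 = 97.06 atm

P ≈ 97.06 atm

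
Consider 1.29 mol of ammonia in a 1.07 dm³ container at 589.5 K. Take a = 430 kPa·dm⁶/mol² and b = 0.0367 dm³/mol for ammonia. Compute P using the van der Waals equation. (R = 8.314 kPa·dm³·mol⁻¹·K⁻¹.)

P ≈ 5557 kPa

P = nRT/(V − nb) − a n²/V²
nRT/(V − nb) = (1.29)(8.314)(589.5)/(1.07 − 1.29×0.0367) = 6322.4/1.0227 = 6182.1 kPa
a n²/V² = (430)(1.29)²/(1.07)² = 625.00 kPa
P = 6182.1 − 625.00 = 5557 kPa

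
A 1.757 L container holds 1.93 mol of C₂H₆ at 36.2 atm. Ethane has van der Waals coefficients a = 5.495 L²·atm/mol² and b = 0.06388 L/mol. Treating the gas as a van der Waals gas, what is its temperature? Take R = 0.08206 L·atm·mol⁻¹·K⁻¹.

T ≈ 441.8 K

T = (P + a n²/V²)(V − nb)/(nR)
P + a n²/V² = 36.2 + (5.495)(1.93)²/(1.757)² = 42.830 atm
V − nb = 1.757 − (1.93)(0.06388) = 1.6337 L
T = (42.830)(1.6337)/((1.93)(0.08206)) = 441.8 K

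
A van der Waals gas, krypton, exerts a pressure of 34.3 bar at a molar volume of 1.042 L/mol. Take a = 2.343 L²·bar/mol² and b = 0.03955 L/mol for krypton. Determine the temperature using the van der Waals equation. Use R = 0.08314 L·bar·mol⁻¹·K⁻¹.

T ≈ 439.6 K

T = (P + a/V_m²)(V_m − b)/R
P + a/V_m² = 34.3 + 2.343/(1.042)² = 36.458 bar
V_m − b = 1.042 − 0.03955 = 1.0025 L/mol
T = (36.458)(1.0025)/0.08314 = 439.6 K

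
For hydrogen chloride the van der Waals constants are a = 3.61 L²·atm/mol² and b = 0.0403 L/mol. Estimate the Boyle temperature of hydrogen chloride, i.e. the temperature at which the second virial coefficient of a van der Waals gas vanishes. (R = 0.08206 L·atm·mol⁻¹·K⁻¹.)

T_B ≈ 1092 K

For a van der Waals gas the second virial coefficient B₂ = b − a/(RT) vanishes at T_B = a/(Rb).
T_B = 3.61/(0.08206×0.0403) = 3.61/0.0033070 = 1092 K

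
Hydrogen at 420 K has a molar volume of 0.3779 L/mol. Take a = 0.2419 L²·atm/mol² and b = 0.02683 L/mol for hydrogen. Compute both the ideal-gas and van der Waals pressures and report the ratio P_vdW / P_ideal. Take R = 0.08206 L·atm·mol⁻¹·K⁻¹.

Ideal: P_ideal = RT/V_m = (0.08206)(420)/0.3779 = 91.2019 atm
vdW: P = RT/(V_m − b) − a/V_m² = 34.4652/0.351070 − 0.2419/0.142808 = 98.1719 − 1.69388 = 96.4780 atm
Ratio = 96.4780/91.2019 = 1.058

P_vdW / P_ideal ≈ 1.058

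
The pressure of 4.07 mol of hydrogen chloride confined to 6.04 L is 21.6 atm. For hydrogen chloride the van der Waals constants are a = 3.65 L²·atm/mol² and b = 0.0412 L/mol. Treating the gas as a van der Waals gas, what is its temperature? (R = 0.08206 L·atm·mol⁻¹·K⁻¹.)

T = (P + a n²/V²)(V − nb)/(nR)
P + a n²/V² = 21.6 + (3.65)(4.07)²/(6.04)² = 23.257 atm
V − nb = 6.04 − (4.07)(0.0412) = 5.8723 L
T = (23.257)(5.8723)/((4.07)(0.08206)) = 408.9 K

T ≈ 408.9 K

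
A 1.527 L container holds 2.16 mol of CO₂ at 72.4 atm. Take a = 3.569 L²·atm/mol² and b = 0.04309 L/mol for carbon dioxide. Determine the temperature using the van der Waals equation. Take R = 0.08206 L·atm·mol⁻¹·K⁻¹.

T ≈ 643.5 K

T = (P + a n²/V²)(V − nb)/(nR)
P + a n²/V² = 72.4 + (3.569)(2.16)²/(1.527)² = 79.541 atm
V − nb = 1.527 − (2.16)(0.04309) = 1.4339 L
T = (79.541)(1.4339)/((2.16)(0.08206)) = 643.5 K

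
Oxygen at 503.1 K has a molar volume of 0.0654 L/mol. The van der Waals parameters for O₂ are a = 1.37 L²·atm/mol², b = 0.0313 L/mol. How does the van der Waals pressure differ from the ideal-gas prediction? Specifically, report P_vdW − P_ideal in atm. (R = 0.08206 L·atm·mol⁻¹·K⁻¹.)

Ideal: P_ideal = RT/V_m = (0.08206)(503.1)/0.0654 = 631.260 atm
vdW: P = RT/(V_m − b) − a/V_m² = 41.2844/0.0341000 − 1.37/0.00427716 = 1210.69 − 320.306 = 890.38 atm
ΔP = 890.38 − 631.260 = 259.1 atm

ΔP ≈ 259.1 atm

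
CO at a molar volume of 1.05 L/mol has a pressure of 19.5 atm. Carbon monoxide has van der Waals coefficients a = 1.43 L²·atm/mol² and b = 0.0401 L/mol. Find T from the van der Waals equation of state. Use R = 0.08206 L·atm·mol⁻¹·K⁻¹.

T = (P + a/V_m²)(V_m − b)/R
P + a/V_m² = 19.5 + 1.43/(1.05)² = 20.797 atm
V_m − b = 1.05 − 0.0401 = 1.0099 L/mol
T = (20.797)(1.0099)/0.08206 = 255.9 K

T ≈ 255.9 K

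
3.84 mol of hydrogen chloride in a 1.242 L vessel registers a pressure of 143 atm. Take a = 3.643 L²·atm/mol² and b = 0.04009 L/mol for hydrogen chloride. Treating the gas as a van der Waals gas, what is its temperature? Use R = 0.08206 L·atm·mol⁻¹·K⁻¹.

T ≈ 614.0 K

T = (P + a n²/V²)(V − nb)/(nR)
P + a n²/V² = 143 + (3.643)(3.84)²/(1.242)² = 177.82 atm
V − nb = 1.242 − (3.84)(0.04009) = 1.0881 L
T = (177.82)(1.0881)/((3.84)(0.08206)) = 614.0 K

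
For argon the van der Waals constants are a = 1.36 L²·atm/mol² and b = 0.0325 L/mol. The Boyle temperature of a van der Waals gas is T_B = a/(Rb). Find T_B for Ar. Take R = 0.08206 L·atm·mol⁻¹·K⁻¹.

For a van der Waals gas the second virial coefficient B₂ = b − a/(RT) vanishes at T_B = a/(Rb).
T_B = 1.36/(0.08206×0.0325) = 1.36/0.0026670 = 509.9 K

T_B ≈ 509.9 K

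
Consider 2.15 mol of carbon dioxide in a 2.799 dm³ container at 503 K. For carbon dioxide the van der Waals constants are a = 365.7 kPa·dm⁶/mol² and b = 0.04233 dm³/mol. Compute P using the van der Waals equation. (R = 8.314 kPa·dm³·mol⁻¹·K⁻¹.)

P = nRT/(V − nb) − a n²/V²
nRT/(V − nb) = (2.15)(8.314)(503)/(2.799 − 2.15×0.04233) = 8991.2/2.7080 = 3320.2 kPa
a n²/V² = (365.7)(2.15)²/(2.799)² = 215.77 kPa
P = 3320.2 − 215.77 = 3104 kPa

P ≈ 3104 kPa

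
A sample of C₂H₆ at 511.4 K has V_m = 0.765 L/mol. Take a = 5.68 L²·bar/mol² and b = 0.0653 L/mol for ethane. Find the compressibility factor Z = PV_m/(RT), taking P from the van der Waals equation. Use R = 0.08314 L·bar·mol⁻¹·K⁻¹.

Z ≈ 0.9187

P = RT/(V_m − b) − a/V_m² = (0.08314)(511.4)/(0.765 − 0.0653) − 5.68/(0.765)²
  = 42.518/0.69970 − 9.7057 = 60.766 − 9.7057 = 51.060 bar
Z = PV_m/(RT) = (51.060)(0.765)/((0.08314)(511.4)) = 39.061/42.518 = 0.9187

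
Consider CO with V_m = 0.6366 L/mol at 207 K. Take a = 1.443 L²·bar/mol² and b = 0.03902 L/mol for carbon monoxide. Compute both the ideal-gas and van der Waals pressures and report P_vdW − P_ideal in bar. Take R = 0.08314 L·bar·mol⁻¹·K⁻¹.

ΔP ≈ -1.795 bar

Ideal: P_ideal = RT/V_m = (0.08314)(207)/0.6366 = 27.0342 bar
vdW: P = RT/(V_m − b) − a/V_m² = 17.2100/0.597580 − 1.443/0.405260 = 28.7995 − 3.56068 = 25.2388 bar
ΔP = 25.2388 − 27.0342 = -1.795 bar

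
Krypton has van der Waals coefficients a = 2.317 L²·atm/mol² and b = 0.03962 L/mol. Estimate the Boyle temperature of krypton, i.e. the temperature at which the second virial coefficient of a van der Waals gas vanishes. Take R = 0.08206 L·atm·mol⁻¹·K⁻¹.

T_B ≈ 712.7 K

For a van der Waals gas the second virial coefficient B₂ = b − a/(RT) vanishes at T_B = a/(Rb).
T_B = 2.317/(0.08206×0.03962) = 2.317/0.0032512 = 712.7 K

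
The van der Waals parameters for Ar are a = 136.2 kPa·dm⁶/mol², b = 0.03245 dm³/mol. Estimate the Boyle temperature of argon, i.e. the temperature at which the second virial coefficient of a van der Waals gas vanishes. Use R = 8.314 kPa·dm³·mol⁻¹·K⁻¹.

For a van der Waals gas the second virial coefficient B₂ = b − a/(RT) vanishes at T_B = a/(Rb).
T_B = 136.2/(8.314×0.03245) = 136.2/0.26979 = 504.8 K

T_B ≈ 504.8 K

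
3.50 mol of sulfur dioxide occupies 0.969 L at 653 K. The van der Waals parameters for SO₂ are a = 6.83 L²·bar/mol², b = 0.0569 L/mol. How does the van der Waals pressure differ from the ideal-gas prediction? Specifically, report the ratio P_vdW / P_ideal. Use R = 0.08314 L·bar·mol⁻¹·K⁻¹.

P_vdW / P_ideal ≈ 0.8043

Ideal: P_ideal = nRT/V = (3.50)(0.08314)(653)/0.969 = 196.095 bar
vdW: P = nRT/(V − nb) − a n²/V² = 190.016/0.769850 − 83.6675/0.938961 = 246.822 − 89.1065 = 157.716 bar
Ratio = 157.716/196.095 = 0.8043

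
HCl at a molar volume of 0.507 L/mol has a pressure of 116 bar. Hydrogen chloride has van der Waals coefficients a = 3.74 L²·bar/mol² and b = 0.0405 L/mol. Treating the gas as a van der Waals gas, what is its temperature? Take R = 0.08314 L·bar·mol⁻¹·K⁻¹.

T ≈ 732.5 K

T = (P + a/V_m²)(V_m − b)/R
P + a/V_m² = 116 + 3.74/(0.507)² = 130.55 bar
V_m − b = 0.507 − 0.0405 = 0.46650 L/mol
T = (130.55)(0.46650)/0.08314 = 732.5 K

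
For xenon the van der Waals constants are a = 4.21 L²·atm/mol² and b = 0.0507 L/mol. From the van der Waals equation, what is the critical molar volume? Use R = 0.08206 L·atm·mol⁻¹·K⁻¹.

V_m,c ≈ 0.1521 L/mol

For a van der Waals gas, V_m,c = 3b.
V_m,c = 3×0.0507 = 0.1521 L/mol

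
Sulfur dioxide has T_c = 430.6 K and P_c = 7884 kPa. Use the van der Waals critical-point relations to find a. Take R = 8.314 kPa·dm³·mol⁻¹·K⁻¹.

From T_c = 8a/(27Rb) and P_c = a/(27b²): a = 27 R² T_c²/(64 P_c).
a = 27×(8.314)²×(430.6)²/(64×7884) = 346044424/504576 = 685.8 kPa·dm⁶/mol²

a ≈ 685.8 kPa·dm⁶/mol²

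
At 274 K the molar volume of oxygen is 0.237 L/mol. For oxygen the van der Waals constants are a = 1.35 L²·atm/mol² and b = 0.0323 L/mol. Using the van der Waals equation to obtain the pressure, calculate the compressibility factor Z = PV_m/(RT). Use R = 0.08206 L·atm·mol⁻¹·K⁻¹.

P = RT/(V_m − b) − a/V_m² = (0.08206)(274)/(0.237 − 0.0323) − 1.35/(0.237)²
  = 22.484/0.20470 − 24.035 = 109.84 − 24.035 = 85.81 atm
Z = PV_m/(RT) = (85.81)(0.237)/((0.08206)(274)) = 20.337/22.484 = 0.9045

Z ≈ 0.9045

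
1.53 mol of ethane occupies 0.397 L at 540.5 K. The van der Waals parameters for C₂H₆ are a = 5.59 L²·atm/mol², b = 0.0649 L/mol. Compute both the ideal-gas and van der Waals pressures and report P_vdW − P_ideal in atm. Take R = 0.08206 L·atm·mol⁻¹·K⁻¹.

Ideal: P_ideal = nRT/V = (1.53)(0.08206)(540.5)/0.397 = 170.934 atm
vdW: P = nRT/(V − nb) − a n²/V² = 67.8607/0.297703 − 13.0856/0.157609 = 227.948 − 83.0257 = 144.922 atm
ΔP = 144.922 − 170.934 = -26.01 atm

ΔP ≈ -26.01 atm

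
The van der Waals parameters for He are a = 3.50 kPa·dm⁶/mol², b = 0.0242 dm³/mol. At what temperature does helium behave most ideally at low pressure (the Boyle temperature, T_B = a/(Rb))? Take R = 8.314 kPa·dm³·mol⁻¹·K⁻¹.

T_B ≈ 17.40 K

For a van der Waals gas the second virial coefficient B₂ = b − a/(RT) vanishes at T_B = a/(Rb).
T_B = 3.50/(8.314×0.0242) = 3.50/0.20120 = 17.40 K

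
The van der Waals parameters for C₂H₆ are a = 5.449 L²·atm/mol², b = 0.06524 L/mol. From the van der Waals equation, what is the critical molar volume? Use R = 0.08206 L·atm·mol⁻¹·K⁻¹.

V_m,c ≈ 0.1957 L/mol

For a van der Waals gas, V_m,c = 3b.
V_m,c = 3×0.06524 = 0.1957 L/mol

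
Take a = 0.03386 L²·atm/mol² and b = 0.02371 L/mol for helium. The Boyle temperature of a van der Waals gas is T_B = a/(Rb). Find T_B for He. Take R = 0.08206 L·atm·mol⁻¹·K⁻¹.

T_B ≈ 17.40 K

For a van der Waals gas the second virial coefficient B₂ = b − a/(RT) vanishes at T_B = a/(Rb).
T_B = 0.03386/(0.08206×0.02371) = 0.03386/0.0019456 = 17.40 K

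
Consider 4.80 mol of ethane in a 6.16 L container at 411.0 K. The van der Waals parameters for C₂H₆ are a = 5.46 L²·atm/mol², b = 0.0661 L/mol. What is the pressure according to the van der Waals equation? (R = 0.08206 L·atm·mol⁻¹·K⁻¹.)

P ≈ 24.39 atm

P = nRT/(V − nb) − a n²/V²
nRT/(V − nb) = (4.80)(0.08206)(411.0)/(6.16 − 4.80×0.0661) = 161.89/5.8427 = 27.708 atm
a n²/V² = (5.46)(4.80)²/(6.16)² = 3.3152 atm
P = 27.708 − 3.3152 = 24.39 atm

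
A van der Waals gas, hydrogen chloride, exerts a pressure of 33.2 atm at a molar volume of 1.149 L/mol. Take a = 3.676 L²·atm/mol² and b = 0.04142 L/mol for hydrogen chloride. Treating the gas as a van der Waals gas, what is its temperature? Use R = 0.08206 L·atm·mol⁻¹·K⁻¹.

T ≈ 485.7 K

T = (P + a/V_m²)(V_m − b)/R
P + a/V_m² = 33.2 + 3.676/(1.149)² = 35.984 atm
V_m − b = 1.149 − 0.04142 = 1.1076 L/mol
T = (35.984)(1.1076)/0.08206 = 485.7 K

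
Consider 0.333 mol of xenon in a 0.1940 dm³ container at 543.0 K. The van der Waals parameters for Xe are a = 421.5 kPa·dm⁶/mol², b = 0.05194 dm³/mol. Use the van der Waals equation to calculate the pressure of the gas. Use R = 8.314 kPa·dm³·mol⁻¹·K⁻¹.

P ≈ 7266 kPa

P = nRT/(V − nb) − a n²/V²
nRT/(V − nb) = (0.333)(8.314)(543.0)/(0.1940 − 0.333×0.05194) = 1503.3/0.17670 = 8507.6 kPa
a n²/V² = (421.5)(0.333)²/(0.1940)² = 1241.9 kPa
P = 8507.6 − 1241.9 = 7266 kPa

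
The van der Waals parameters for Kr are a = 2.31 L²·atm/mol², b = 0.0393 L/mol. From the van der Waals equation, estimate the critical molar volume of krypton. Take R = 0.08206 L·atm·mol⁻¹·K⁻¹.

V_m,c ≈ 0.1179 L/mol

For a van der Waals gas, V_m,c = 3b.
V_m,c = 3×0.0393 = 0.1179 L/mol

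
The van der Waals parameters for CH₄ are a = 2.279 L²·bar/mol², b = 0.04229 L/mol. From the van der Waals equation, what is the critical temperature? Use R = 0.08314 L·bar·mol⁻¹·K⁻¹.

For a van der Waals gas, T_c = 8a/(27Rb).
T_c = 8×2.279/(27×0.08314×0.04229) = 18.232/0.094932 = 192.1 K

T_c ≈ 192.1 K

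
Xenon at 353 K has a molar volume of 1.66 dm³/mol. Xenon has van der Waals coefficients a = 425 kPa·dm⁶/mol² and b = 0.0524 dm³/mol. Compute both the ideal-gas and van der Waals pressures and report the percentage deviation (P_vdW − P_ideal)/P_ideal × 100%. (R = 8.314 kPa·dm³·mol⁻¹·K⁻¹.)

Ideal: P_ideal = RT/V_m = (8.314)(353)/1.66 = 1767.98 kPa
vdW: P = RT/(V_m − b) − a/V_m² = 2934.84/1.60760 − 425/2.75560 = 1825.60 − 154.231 = 1671.37 kPa
% deviation = (1671.37 − 1767.98)/1767.98 × 100% = -5.46%

-5.46 %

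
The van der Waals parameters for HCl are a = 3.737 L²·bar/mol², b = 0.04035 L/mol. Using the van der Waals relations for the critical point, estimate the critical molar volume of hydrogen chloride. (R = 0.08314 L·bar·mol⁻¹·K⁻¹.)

V_m,c ≈ 0.1211 L/mol

For a van der Waals gas, V_m,c = 3b.
V_m,c = 3×0.04035 = 0.1211 L/mol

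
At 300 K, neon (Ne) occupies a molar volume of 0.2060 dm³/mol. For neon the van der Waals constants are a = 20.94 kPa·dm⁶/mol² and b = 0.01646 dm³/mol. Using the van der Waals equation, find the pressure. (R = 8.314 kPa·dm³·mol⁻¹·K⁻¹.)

P = RT/(V_m − b) − a/V_m²
RT/(V_m − b) = (8.314)(300)/(0.2060 − 0.01646) = 2494.2/0.18954 = 13159 kPa
a/V_m² = 20.94/(0.2060)² = 493.45 kPa
P = 13159 − 493.45 = 12666 kPa

P ≈ 12666 kPa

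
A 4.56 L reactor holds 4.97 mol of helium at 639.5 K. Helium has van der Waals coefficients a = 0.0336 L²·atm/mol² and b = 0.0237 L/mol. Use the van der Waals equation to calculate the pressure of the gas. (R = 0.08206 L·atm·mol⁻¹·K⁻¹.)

P ≈ 58.67 atm

P = nRT/(V − nb) − a n²/V²
nRT/(V − nb) = (4.97)(0.08206)(639.5)/(4.56 − 4.97×0.0237) = 260.81/4.4422 = 58.712 atm
a n²/V² = (0.0336)(4.97)²/(4.56)² = 0.039914 atm
P = 58.712 − 0.039914 = 58.67 atm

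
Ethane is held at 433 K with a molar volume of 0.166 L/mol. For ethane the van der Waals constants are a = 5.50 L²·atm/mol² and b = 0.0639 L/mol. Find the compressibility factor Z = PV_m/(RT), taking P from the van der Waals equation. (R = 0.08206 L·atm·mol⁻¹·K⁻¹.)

Z ≈ 0.6934

P = RT/(V_m − b) − a/V_m² = (0.08206)(433)/(0.166 − 0.0639) − 5.50/(0.166)²
  = 35.532/0.10210 − 199.59 = 348.01 − 199.59 = 148.42 atm
Z = PV_m/(RT) = (148.42)(0.166)/((0.08206)(433)) = 24.638/35.532 = 0.6934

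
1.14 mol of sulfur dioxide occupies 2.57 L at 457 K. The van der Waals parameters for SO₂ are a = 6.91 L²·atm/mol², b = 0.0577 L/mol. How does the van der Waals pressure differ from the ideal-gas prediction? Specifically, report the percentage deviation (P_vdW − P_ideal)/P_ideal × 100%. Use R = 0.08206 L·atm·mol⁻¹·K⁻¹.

-5.55 %

Ideal: P_ideal = nRT/V = (1.14)(0.08206)(457)/2.57 = 16.6349 atm
vdW: P = nRT/(V − nb) − a n²/V² = 42.7516/2.50422 − 8.98024/6.60490 = 17.0718 − 1.35963 = 15.7122 atm
% deviation = (15.7122 − 16.6349)/16.6349 × 100% = -5.55%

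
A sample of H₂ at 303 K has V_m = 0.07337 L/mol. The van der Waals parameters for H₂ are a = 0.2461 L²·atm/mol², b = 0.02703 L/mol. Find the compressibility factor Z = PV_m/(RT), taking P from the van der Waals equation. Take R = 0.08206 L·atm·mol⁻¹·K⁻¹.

Z ≈ 1.448

P = RT/(V_m − b) − a/V_m² = (0.08206)(303)/(0.07337 − 0.02703) − 0.2461/(0.07337)²
  = 24.864/0.046340 − 45.717 = 536.56 − 45.717 = 490.84 atm
Z = PV_m/(RT) = (490.84)(0.07337)/((0.08206)(303)) = 36.013/24.864 = 1.448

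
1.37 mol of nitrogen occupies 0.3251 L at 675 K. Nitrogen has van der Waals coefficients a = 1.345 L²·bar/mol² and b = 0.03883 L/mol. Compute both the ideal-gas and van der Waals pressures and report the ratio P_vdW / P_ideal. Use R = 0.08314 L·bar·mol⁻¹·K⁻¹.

Ideal: P_ideal = nRT/V = (1.37)(0.08314)(675)/0.3251 = 236.493 bar
vdW: P = nRT/(V − nb) − a n²/V² = 76.8837/0.271903 − 2.52443/0.105690 = 282.761 − 23.8852 = 258.876 bar
Ratio = 258.876/236.493 = 1.095

P_vdW / P_ideal ≈ 1.095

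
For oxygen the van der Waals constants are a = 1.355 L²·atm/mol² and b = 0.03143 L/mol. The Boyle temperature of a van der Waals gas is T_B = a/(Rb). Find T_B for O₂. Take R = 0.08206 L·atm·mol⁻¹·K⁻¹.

T_B ≈ 525.4 K

For a van der Waals gas the second virial coefficient B₂ = b − a/(RT) vanishes at T_B = a/(Rb).
T_B = 1.355/(0.08206×0.03143) = 1.355/0.0025791 = 525.4 K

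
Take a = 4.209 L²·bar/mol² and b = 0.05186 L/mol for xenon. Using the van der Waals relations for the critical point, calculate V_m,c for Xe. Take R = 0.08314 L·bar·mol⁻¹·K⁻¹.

For a van der Waals gas, V_m,c = 3b.
V_m,c = 3×0.05186 = 0.1556 L/mol

V_m,c ≈ 0.1556 L/mol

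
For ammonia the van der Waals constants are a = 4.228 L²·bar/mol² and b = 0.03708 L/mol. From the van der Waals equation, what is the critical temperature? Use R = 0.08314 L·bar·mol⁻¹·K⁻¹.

T_c ≈ 406.4 K

For a van der Waals gas, T_c = 8a/(27Rb).
T_c = 8×4.228/(27×0.08314×0.03708) = 33.824/0.083236 = 406.4 K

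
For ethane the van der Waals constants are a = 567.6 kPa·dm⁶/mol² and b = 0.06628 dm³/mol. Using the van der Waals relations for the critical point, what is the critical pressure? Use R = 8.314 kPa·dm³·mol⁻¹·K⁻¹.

For a van der Waals gas, P_c = a/(27b²).
P_c = 567.6/(27×(0.06628)²) = 567.6/0.11861 = 4785 kPa

P_c ≈ 4785 kPa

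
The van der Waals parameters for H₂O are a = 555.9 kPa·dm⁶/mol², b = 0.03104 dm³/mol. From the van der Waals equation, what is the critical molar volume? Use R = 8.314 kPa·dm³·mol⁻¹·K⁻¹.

For a van der Waals gas, V_m,c = 3b.
V_m,c = 3×0.03104 = 0.09312 dm³/mol

V_m,c ≈ 0.09312 dm³/mol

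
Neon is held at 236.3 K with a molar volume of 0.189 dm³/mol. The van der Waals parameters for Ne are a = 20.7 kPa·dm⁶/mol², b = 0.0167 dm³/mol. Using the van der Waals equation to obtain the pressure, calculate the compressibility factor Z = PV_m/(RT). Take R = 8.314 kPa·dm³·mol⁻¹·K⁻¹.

Z ≈ 1.041

P = RT/(V_m − b) − a/V_m² = (8.314)(236.3)/(0.189 − 0.0167) − 20.7/(0.189)²
  = 1964.6/0.17230 − 579.49 = 11402 − 579.49 = 10823 kPa
Z = PV_m/(RT) = (10823)(0.189)/((8.314)(236.3)) = 2045.5/1964.6 = 1.041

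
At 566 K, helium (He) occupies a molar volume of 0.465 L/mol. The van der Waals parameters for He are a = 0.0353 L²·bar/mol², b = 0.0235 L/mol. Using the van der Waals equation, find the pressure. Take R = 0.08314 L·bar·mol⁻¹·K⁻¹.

P = RT/(V_m − b) − a/V_m²
RT/(V_m − b) = (0.08314)(566)/(0.465 − 0.0235) = 47.057/0.44150 = 106.58 bar
a/V_m² = 0.0353/(0.465)² = 0.16326 bar
P = 106.58 − 0.16326 = 106.4 bar

P ≈ 106.4 bar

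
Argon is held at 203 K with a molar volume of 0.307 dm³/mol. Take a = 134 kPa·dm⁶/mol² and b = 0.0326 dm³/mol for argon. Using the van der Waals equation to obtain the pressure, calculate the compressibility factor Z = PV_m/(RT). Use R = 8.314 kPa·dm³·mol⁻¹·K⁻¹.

Z ≈ 0.8602

P = RT/(V_m − b) − a/V_m² = (8.314)(203)/(0.307 − 0.0326) − 134/(0.307)²
  = 1687.7/0.27440 − 1421.8 = 6150.5 − 1421.8 = 4728.7 kPa
Z = PV_m/(RT) = (4728.7)(0.307)/((8.314)(203)) = 1451.7/1687.7 = 0.8602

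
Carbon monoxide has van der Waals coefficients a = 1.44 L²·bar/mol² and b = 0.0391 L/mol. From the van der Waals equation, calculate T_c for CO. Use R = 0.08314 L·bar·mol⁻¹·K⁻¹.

T_c ≈ 131.3 K

For a van der Waals gas, T_c = 8a/(27Rb).
T_c = 8×1.44/(27×0.08314×0.0391) = 11.520/0.087771 = 131.3 K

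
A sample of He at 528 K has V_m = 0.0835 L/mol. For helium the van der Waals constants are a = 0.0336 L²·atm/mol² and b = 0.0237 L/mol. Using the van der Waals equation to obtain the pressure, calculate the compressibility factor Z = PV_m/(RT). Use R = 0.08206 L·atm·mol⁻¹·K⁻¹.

P = RT/(V_m − b) − a/V_m² = (0.08206)(528)/(0.0835 − 0.0237) − 0.0336/(0.0835)²
  = 43.328/0.059800 − 4.8191 = 724.55 − 4.8191 = 719.73 atm
Z = PV_m/(RT) = (719.73)(0.0835)/((0.08206)(528)) = 60.097/43.328 = 1.387

Z ≈ 1.387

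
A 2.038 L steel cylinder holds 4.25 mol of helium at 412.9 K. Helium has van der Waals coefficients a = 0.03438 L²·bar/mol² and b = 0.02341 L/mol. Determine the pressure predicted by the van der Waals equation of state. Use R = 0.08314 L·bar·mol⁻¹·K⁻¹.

P ≈ 75.11 bar

P = nRT/(V − nb) − a n²/V²
nRT/(V − nb) = (4.25)(0.08314)(412.9)/(2.038 − 4.25×0.02341) = 145.90/1.9385 = 75.264 bar
a n²/V² = (0.03438)(4.25)²/(2.038)² = 0.14951 bar
P = 75.264 − 0.14951 = 75.11 bar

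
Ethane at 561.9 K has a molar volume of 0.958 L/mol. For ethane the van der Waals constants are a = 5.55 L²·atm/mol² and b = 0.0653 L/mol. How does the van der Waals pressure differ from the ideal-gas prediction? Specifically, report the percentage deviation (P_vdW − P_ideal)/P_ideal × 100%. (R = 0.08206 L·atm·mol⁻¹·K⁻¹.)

Ideal: P_ideal = RT/V_m = (0.08206)(561.9)/0.958 = 48.1310 atm
vdW: P = RT/(V_m − b) − a/V_m² = 46.1095/0.892700 − 5.55/0.917764 = 51.6517 − 6.04731 = 45.6044 atm
% deviation = (45.6044 − 48.1310)/48.1310 × 100% = -5.25%

-5.25 %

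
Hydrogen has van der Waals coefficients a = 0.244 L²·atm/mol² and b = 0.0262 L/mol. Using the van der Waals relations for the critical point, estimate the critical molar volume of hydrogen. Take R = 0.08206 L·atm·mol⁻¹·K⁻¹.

V_m,c ≈ 0.07860 L/mol

For a van der Waals gas, V_m,c = 3b.
V_m,c = 3×0.0262 = 0.07860 L/mol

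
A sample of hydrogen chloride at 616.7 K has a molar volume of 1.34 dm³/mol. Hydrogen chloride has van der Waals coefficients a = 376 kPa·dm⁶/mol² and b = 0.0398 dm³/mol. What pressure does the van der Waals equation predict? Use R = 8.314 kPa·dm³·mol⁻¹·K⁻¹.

P = RT/(V_m − b) − a/V_m²
RT/(V_m − b) = (8.314)(616.7)/(1.34 − 0.0398) = 5127.2/1.3002 = 3943.4 kPa
a/V_m² = 376/(1.34)² = 209.40 kPa
P = 3943.4 − 209.40 = 3734 kPa

P ≈ 3734 kPa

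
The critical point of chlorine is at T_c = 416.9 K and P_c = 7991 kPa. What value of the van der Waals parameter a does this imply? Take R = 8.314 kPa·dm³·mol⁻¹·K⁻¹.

a ≈ 634.3 kPa·dm⁶/mol²

From T_c = 8a/(27Rb) and P_c = a/(27b²): a = 27 R² T_c²/(64 P_c).
a = 27×(8.314)²×(416.9)²/(64×7991) = 324375164/511424 = 634.3 kPa·dm⁶/mol²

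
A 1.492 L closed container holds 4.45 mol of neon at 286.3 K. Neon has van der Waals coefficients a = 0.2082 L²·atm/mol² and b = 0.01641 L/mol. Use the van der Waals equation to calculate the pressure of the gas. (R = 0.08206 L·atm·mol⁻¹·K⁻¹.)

P = nRT/(V − nb) − a n²/V²
nRT/(V − nb) = (4.45)(0.08206)(286.3)/(1.492 − 4.45×0.01641) = 104.55/1.4190 = 73.679 atm
a n²/V² = (0.2082)(4.45)²/(1.492)² = 1.8521 atm
P = 73.679 − 1.8521 = 71.83 atm

P ≈ 71.83 atm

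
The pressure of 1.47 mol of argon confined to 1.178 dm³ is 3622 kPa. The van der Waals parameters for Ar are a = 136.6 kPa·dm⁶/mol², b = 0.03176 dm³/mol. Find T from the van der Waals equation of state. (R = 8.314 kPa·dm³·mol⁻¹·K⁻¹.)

T = (P + a n²/V²)(V − nb)/(nR)
P + a n²/V² = 3622 + (136.6)(1.47)²/(1.178)² = 3834.7 kPa
V − nb = 1.178 − (1.47)(0.03176) = 1.1313 dm³
T = (3834.7)(1.1313)/((1.47)(8.314)) = 355.0 K

T ≈ 355.0 K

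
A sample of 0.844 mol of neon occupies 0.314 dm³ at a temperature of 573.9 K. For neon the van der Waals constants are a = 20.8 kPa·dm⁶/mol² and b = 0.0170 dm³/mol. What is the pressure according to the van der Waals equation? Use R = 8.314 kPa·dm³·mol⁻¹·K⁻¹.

P ≈ 13289 kPa

P = nRT/(V − nb) − a n²/V²
nRT/(V − nb) = (0.844)(8.314)(573.9)/(0.314 − 0.844×0.0170) = 4027.1/0.29965 = 13439 kPa
a n²/V² = (20.8)(0.844)²/(0.314)² = 150.28 kPa
P = 13439 − 150.28 = 13289 kPa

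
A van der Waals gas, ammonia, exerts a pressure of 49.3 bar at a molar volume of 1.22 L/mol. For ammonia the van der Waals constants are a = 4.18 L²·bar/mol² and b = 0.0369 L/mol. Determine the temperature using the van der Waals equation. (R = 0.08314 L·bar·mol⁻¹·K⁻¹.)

T ≈ 741.5 K

T = (P + a/V_m²)(V_m − b)/R
P + a/V_m² = 49.3 + 4.18/(1.22)² = 52.108 bar
V_m − b = 1.22 − 0.0369 = 1.1831 L/mol
T = (52.108)(1.1831)/0.08314 = 741.5 K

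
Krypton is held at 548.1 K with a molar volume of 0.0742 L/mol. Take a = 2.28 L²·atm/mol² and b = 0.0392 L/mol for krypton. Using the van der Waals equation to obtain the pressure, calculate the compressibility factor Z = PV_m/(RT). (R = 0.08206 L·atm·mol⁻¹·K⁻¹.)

P = RT/(V_m − b) − a/V_m² = (0.08206)(548.1)/(0.0742 − 0.0392) − 2.28/(0.0742)²
  = 44.977/0.035000 − 414.12 = 1285.1 − 414.12 = 871.0 atm
Z = PV_m/(RT) = (871.0)(0.0742)/((0.08206)(548.1)) = 64.628/44.977 = 1.437

Z ≈ 1.437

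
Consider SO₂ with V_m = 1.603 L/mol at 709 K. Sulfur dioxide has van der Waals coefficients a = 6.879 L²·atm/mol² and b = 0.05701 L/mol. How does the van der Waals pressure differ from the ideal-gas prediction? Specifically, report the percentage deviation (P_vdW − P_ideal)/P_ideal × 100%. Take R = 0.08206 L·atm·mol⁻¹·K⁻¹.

-3.69 %

Ideal: P_ideal = RT/V_m = (0.08206)(709)/1.603 = 36.2948 atm
vdW: P = RT/(V_m − b) − a/V_m² = 58.1805/1.54599 − 6.879/2.56961 = 37.6332 − 2.67706 = 34.9561 atm
% deviation = (34.9561 − 36.2948)/36.2948 × 100% = -3.69%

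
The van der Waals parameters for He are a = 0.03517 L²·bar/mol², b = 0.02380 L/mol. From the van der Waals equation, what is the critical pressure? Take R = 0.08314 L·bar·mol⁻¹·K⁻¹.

For a van der Waals gas, P_c = a/(27b²).
P_c = 0.03517/(27×(0.02380)²) = 0.03517/0.015294 = 2.300 bar

P_c ≈ 2.300 bar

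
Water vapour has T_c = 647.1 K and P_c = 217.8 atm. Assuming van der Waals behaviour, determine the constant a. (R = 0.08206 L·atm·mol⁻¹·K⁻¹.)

a ≈ 5.462 L²·atm/mol²

From T_c = 8a/(27Rb) and P_c = a/(27b²): a = 27 R² T_c²/(64 P_c).
a = 27×(0.08206)²×(647.1)²/(64×217.8) = 76132/13939 = 5.462 L²·atm/mol²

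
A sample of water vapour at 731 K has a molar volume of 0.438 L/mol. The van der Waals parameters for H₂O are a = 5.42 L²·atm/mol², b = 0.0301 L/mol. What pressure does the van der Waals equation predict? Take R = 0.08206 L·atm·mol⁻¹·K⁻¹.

P ≈ 118.8 atm

P = RT/(V_m − b) − a/V_m²
RT/(V_m − b) = (0.08206)(731)/(0.438 − 0.0301) = 59.986/0.40790 = 147.06 atm
a/V_m² = 5.42/(0.438)² = 28.252 atm
P = 147.06 − 28.252 = 118.8 atm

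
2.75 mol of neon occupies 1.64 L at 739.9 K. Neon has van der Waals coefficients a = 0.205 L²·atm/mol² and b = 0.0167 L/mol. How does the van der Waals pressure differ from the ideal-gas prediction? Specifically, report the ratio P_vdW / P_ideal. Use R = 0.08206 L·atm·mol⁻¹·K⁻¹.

Ideal: P_ideal = nRT/V = (2.75)(0.08206)(739.9)/1.64 = 101.811 atm
vdW: P = nRT/(V − nb) − a n²/V² = 166.970/1.59408 − 1.55031/2.68960 = 104.744 − 0.576409 = 104.168 atm
Ratio = 104.168/101.811 = 1.023

P_vdW / P_ideal ≈ 1.023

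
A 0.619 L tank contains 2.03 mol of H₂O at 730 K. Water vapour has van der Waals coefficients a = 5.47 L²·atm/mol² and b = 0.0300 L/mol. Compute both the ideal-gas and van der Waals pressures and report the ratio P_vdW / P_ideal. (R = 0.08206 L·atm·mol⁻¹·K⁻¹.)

P_vdW / P_ideal ≈ 0.8097

Ideal: P_ideal = nRT/V = (2.03)(0.08206)(730)/0.619 = 196.453 atm
vdW: P = nRT/(V − nb) − a n²/V² = 121.605/0.558100 − 22.5413/0.383161 = 217.891 − 58.8298 = 159.061 atm
Ratio = 159.061/196.453 = 0.8097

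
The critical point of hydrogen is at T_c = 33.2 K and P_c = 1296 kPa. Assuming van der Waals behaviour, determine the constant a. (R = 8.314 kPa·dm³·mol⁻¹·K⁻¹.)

From T_c = 8a/(27Rb) and P_c = a/(27b²): a = 27 R² T_c²/(64 P_c).
a = 27×(8.314)²×(33.2)²/(64×1296) = 2057122/82944 = 24.80 kPa·dm⁶/mol²

a ≈ 24.80 kPa·dm⁶/mol²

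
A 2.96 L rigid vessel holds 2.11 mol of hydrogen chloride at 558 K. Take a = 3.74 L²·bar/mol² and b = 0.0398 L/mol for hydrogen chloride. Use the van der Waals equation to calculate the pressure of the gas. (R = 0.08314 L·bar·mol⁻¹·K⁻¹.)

P = nRT/(V − nb) − a n²/V²
nRT/(V − nb) = (2.11)(0.08314)(558)/(2.96 − 2.11×0.0398) = 97.887/2.8760 = 34.036 bar
a n²/V² = (3.74)(2.11)²/(2.96)² = 1.9004 bar
P = 34.036 − 1.9004 = 32.14 bar

P ≈ 32.14 bar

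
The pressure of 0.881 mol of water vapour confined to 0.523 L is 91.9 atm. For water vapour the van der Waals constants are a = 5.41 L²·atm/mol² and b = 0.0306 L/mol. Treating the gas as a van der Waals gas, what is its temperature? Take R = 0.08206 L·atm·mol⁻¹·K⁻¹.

T = (P + a n²/V²)(V − nb)/(nR)
P + a n²/V² = 91.9 + (5.41)(0.881)²/(0.523)² = 107.25 atm
V − nb = 0.523 − (0.881)(0.0306) = 0.49604 L
T = (107.25)(0.49604)/((0.881)(0.08206)) = 735.9 K

T ≈ 735.9 K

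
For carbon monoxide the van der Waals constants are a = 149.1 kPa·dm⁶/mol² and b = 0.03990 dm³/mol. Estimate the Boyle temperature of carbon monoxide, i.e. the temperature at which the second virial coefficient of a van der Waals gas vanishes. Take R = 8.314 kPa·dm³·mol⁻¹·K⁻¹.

T_B ≈ 449.5 K

For a van der Waals gas the second virial coefficient B₂ = b − a/(RT) vanishes at T_B = a/(Rb).
T_B = 149.1/(8.314×0.03990) = 149.1/0.33173 = 449.5 K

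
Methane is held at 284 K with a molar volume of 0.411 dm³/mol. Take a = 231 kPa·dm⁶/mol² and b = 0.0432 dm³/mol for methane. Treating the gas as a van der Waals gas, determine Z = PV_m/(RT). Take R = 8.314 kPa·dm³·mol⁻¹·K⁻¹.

Z ≈ 0.8794

P = RT/(V_m − b) − a/V_m² = (8.314)(284)/(0.411 − 0.0432) − 231/(0.411)²
  = 2361.2/0.36780 − 1367.5 = 6419.8 − 1367.5 = 5052.3 kPa
Z = PV_m/(RT) = (5052.3)(0.411)/((8.314)(284)) = 2076.5/2361.2 = 0.8794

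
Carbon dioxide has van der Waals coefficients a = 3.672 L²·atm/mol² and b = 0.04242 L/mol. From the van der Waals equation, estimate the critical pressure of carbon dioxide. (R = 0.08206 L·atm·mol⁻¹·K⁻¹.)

P_c ≈ 75.58 atm

For a van der Waals gas, P_c = a/(27b²).
P_c = 3.672/(27×(0.04242)²) = 3.672/0.048585 = 75.58 atm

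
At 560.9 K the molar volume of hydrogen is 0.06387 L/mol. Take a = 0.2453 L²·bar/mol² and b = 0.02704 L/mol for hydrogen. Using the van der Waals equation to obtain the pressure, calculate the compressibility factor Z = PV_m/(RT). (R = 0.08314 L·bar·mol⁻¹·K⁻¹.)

Z ≈ 1.652

P = RT/(V_m − b) − a/V_m² = (0.08314)(560.9)/(0.06387 − 0.02704) − 0.2453/(0.06387)²
  = 46.633/0.036830 − 60.132 = 1266.2 − 60.132 = 1206.1 bar
Z = PV_m/(RT) = (1206.1)(0.06387)/((0.08314)(560.9)) = 77.034/46.633 = 1.652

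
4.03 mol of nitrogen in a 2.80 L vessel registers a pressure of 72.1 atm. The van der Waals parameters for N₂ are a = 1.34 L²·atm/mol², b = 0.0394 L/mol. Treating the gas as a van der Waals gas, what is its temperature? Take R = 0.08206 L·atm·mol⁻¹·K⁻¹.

T = (P + a n²/V²)(V − nb)/(nR)
P + a n²/V² = 72.1 + (1.34)(4.03)²/(2.80)² = 74.876 atm
V − nb = 2.80 − (4.03)(0.0394) = 2.6412 L
T = (74.876)(2.6412)/((4.03)(0.08206)) = 598.0 K

T ≈ 598.0 K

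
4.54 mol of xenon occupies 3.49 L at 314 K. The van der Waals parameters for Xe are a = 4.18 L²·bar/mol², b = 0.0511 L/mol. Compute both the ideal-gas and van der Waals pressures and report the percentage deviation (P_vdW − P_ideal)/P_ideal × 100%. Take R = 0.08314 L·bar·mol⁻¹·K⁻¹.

-13.71 %

Ideal: P_ideal = nRT/V = (4.54)(0.08314)(314)/3.49 = 33.9602 bar
vdW: P = nRT/(V − nb) − a n²/V² = 118.521/3.25801 − 86.1565/12.1801 = 36.3783 − 7.07355 = 29.3048 bar
% deviation = (29.3048 − 33.9602)/33.9602 × 100% = -13.71%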